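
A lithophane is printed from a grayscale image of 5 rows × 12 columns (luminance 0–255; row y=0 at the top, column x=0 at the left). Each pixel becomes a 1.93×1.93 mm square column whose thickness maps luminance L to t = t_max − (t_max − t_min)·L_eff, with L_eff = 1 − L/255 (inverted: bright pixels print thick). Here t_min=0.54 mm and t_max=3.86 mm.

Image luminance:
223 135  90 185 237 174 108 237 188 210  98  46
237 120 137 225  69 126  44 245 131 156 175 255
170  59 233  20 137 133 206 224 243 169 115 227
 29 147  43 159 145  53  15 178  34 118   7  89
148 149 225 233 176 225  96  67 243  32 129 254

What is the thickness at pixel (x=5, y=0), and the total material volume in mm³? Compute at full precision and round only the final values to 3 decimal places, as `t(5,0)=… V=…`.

span = t_max - t_min = 3.86 - 0.54 = 3.320
L(5,0) = 174, L_eff = 1 - 174/255 = 0.317647 (inverted)
t(5,0) = 3.86 - 3.320·0.317647 = 2.805
Σt over all 5·12 pixels = 311791/2125 ≈ 146.7251765
V = pitch²·Σt = 1.93²·311791/2125 = 546.537

t(5,0)=2.805 V=546.537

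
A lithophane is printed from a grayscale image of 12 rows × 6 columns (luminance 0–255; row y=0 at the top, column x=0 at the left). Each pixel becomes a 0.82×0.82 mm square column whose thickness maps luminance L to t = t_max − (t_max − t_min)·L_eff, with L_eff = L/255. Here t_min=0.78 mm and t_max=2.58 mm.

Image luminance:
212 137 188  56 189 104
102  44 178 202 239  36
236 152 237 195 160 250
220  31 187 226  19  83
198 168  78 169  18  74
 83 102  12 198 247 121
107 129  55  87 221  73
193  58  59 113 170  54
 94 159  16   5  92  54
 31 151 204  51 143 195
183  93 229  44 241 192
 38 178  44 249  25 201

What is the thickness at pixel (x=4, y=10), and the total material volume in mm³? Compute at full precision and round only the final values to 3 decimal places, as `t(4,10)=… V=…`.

span = t_max - t_min = 2.58 - 0.78 = 1.800
L(4,10) = 241, L_eff = 241/255 = 0.945098
t(4,10) = 2.58 - 1.800·0.945098 = 0.879
Σt over all 12·6 pixels = 50802/425 ≈ 119.5341176
V = pitch²·Σt = 0.82²·50802/425 = 80.375

t(4,10)=0.879 V=80.375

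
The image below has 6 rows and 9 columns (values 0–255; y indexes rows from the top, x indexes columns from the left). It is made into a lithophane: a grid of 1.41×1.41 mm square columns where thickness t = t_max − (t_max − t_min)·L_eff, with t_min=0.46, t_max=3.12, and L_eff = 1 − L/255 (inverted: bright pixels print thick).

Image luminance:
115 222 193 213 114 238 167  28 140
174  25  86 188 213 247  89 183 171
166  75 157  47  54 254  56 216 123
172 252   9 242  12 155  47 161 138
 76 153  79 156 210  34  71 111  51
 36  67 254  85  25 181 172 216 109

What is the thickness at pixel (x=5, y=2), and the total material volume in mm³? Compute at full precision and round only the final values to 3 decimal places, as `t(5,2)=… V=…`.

t(5,2)=3.110 V=199.283

span = t_max - t_min = 3.12 - 0.46 = 2.660
L(5,2) = 254, L_eff = 1 - 254/255 = 0.003922 (inverted)
t(5,2) = 3.12 - 2.660·0.003922 = 3.110
Σt over all 6·9 pixels = 639017/6375 ≈ 100.2379608
V = pitch²·Σt = 1.41²·639017/6375 = 199.283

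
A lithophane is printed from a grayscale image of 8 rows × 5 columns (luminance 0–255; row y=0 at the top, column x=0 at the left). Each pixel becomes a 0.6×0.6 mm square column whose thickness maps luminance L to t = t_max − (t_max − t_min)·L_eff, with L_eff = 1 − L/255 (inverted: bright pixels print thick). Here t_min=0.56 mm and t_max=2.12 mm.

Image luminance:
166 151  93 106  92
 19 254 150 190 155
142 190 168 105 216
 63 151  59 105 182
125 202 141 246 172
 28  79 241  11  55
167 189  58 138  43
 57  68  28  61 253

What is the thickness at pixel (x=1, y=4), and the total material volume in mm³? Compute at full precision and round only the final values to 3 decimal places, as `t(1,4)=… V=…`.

span = t_max - t_min = 2.12 - 0.56 = 1.560
L(1,4) = 202, L_eff = 1 - 202/255 = 0.207843 (inverted)
t(1,4) = 2.12 - 1.560·0.207843 = 1.796
Σt over all 8·5 pixels = 114147/2125 ≈ 53.7162353
V = pitch²·Σt = 0.6²·114147/2125 = 19.338

t(1,4)=1.796 V=19.338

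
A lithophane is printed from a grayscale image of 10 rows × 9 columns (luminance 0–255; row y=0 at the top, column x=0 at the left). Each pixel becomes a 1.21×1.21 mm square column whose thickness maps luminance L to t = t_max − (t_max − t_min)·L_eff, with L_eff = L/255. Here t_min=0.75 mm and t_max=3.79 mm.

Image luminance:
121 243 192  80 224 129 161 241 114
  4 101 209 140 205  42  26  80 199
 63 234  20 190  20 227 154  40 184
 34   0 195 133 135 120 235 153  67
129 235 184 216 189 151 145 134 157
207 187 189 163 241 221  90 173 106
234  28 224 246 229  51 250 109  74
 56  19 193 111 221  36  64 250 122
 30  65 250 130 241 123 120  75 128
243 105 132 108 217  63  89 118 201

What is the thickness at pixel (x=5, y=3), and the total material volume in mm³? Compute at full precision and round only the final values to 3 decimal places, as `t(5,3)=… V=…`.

span = t_max - t_min = 3.79 - 0.75 = 3.040
L(5,3) = 120, L_eff = 120/255 = 0.470588
t(5,3) = 3.79 - 3.040·0.470588 = 2.359
Σt over all 10·9 pixels = 2405401/12750 ≈ 188.6589020
V = pitch²·Σt = 1.21²·2405401/12750 = 276.215

t(5,3)=2.359 V=276.215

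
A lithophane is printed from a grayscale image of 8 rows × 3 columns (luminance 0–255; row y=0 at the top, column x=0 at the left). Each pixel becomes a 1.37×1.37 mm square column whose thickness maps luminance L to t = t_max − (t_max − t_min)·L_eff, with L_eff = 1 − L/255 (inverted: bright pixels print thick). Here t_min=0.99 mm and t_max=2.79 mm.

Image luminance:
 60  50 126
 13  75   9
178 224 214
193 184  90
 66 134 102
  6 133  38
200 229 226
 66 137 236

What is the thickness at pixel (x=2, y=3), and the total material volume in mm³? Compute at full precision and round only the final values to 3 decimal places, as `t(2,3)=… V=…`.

t(2,3)=1.625 V=84.196

span = t_max - t_min = 2.79 - 0.99 = 1.800
L(2,3) = 90, L_eff = 1 - 90/255 = 0.647059 (inverted)
t(2,3) = 2.79 - 1.800·0.647059 = 1.625
Σt over all 8·3 pixels = 3813/85 ≈ 44.8588235
V = pitch²·Σt = 1.37²·3813/85 = 84.196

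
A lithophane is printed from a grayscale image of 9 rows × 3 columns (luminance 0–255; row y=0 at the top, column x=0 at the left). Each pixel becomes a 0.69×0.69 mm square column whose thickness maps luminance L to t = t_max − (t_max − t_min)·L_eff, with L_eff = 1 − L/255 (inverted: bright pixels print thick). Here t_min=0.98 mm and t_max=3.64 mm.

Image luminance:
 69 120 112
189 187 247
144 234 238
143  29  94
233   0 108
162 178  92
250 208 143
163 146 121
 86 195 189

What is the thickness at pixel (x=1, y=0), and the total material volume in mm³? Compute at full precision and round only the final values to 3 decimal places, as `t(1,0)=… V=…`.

t(1,0)=2.232 V=32.860

span = t_max - t_min = 3.64 - 0.98 = 2.660
L(1,0) = 120, L_eff = 1 - 120/255 = 0.529412 (inverted)
t(1,0) = 3.64 - 2.660·0.529412 = 2.232
Σt over all 9·3 pixels = 69.02
V = pitch²·Σt = 0.69²·69.02 = 32.860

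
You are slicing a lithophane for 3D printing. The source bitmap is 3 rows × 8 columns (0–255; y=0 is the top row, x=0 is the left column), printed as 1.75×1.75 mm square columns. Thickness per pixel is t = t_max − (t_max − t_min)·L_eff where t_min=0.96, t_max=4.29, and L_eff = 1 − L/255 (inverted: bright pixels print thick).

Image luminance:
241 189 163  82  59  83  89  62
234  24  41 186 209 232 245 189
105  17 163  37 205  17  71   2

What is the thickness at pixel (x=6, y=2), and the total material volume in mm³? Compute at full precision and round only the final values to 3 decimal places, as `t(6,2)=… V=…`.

t(6,2)=1.887 V=188.338

span = t_max - t_min = 4.29 - 0.96 = 3.330
L(6,2) = 71, L_eff = 1 - 71/255 = 0.721569 (inverted)
t(6,2) = 4.29 - 3.330·0.721569 = 1.887
Σt over all 3·8 pixels = 104547/1700 ≈ 61.4982353
V = pitch²·Σt = 1.75²·104547/1700 = 188.338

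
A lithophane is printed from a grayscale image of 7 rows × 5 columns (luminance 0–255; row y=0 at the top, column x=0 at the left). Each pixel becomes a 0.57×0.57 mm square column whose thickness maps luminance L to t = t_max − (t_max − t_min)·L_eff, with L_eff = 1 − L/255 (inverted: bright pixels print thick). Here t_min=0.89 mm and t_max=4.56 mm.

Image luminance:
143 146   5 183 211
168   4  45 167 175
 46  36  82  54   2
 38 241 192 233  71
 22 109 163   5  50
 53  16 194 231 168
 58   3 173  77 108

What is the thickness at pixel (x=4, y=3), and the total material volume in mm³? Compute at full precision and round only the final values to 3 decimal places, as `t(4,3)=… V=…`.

t(4,3)=1.912 V=27.291

span = t_max - t_min = 4.56 - 0.89 = 3.670
L(4,3) = 71, L_eff = 1 - 71/255 = 0.721569 (inverted)
t(4,3) = 4.56 - 3.670·0.721569 = 1.912
Σt over all 7·5 pixels = 83.998
V = pitch²·Σt = 0.57²·83.998 = 27.291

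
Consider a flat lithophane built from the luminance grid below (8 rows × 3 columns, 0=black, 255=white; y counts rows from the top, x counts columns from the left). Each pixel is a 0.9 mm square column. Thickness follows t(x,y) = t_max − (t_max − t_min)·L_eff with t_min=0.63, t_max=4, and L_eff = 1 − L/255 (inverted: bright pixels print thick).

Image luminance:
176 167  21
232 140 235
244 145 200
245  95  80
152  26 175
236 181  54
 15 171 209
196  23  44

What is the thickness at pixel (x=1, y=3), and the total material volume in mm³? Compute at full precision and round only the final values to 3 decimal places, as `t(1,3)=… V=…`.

span = t_max - t_min = 4 - 0.63 = 3.370
L(1,3) = 95, L_eff = 1 - 95/255 = 0.627451 (inverted)
t(1,3) = 4 - 3.370·0.627451 = 1.885
Σt over all 8·3 pixels = 258709/4250 ≈ 60.8727059
V = pitch²·Σt = 0.9²·258709/4250 = 49.307

t(1,3)=1.885 V=49.307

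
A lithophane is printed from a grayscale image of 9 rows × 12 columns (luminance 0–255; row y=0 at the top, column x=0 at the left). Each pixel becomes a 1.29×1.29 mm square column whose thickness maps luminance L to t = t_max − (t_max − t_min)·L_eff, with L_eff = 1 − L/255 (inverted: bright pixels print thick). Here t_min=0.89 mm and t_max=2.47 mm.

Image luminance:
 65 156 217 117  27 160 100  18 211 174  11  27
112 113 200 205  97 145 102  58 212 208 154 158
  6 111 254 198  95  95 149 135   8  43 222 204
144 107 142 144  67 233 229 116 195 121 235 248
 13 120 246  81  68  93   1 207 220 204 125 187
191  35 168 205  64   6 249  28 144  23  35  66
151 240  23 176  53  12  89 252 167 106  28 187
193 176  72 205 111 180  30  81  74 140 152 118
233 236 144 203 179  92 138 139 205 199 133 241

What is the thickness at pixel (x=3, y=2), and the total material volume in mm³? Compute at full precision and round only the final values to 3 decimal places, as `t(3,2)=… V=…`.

t(3,2)=2.117 V=309.307

span = t_max - t_min = 2.47 - 0.89 = 1.580
L(3,2) = 198, L_eff = 1 - 198/255 = 0.223529 (inverted)
t(3,2) = 2.47 - 1.580·0.223529 = 2.117
Σt over all 9·12 pixels = 473969/2550 ≈ 185.8701961
V = pitch²·Σt = 1.29²·473969/2550 = 309.307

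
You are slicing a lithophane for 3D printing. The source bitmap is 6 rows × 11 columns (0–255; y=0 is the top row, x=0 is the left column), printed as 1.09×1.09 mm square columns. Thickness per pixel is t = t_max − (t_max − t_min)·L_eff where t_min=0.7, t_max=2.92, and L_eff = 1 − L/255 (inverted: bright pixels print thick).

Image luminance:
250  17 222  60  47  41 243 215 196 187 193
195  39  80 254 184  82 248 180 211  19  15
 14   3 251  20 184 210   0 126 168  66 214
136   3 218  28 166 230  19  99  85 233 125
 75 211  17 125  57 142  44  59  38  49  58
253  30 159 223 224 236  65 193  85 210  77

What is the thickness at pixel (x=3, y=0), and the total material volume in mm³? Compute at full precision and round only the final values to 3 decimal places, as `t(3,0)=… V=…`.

t(3,0)=1.222 V=141.837

span = t_max - t_min = 2.92 - 0.7 = 2.220
L(3,0) = 60, L_eff = 1 - 60/255 = 0.764706 (inverted)
t(3,0) = 2.92 - 2.220·0.764706 = 1.222
Σt over all 6·11 pixels = 253686/2125 ≈ 119.3816471
V = pitch²·Σt = 1.09²·253686/2125 = 141.837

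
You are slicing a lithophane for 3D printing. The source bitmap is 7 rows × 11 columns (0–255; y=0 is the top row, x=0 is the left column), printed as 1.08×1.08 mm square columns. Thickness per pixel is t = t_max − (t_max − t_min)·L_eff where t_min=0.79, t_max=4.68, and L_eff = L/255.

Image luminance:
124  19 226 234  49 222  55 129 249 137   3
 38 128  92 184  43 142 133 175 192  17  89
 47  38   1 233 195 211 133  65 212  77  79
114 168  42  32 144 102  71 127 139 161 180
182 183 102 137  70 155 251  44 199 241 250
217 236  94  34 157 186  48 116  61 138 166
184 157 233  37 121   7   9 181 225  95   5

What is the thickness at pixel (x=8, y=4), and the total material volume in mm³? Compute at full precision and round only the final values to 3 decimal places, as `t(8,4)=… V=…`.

t(8,4)=1.644 V=246.448

span = t_max - t_min = 4.68 - 0.79 = 3.890
L(8,4) = 199, L_eff = 199/255 = 0.780392
t(8,4) = 4.68 - 3.890·0.780392 = 1.644
Σt over all 7·11 pixels = 1346968/6375 ≈ 211.2890980
V = pitch²·Σt = 1.08²·1346968/6375 = 246.448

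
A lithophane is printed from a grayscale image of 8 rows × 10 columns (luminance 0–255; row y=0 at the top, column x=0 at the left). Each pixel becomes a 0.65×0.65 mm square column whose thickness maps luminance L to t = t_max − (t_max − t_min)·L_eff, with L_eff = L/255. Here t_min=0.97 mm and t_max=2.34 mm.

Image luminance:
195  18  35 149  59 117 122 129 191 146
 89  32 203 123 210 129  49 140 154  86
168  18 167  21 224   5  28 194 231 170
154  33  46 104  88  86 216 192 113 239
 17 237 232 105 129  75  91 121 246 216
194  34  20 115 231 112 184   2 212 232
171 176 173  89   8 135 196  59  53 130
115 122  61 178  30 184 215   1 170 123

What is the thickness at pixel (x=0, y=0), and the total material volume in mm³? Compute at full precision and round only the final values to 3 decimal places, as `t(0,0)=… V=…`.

t(0,0)=1.292 V=56.241

span = t_max - t_min = 2.34 - 0.97 = 1.370
L(0,0) = 195, L_eff = 195/255 = 0.764706
t(0,0) = 2.34 - 1.370·0.764706 = 1.292
Σt over all 8·10 pixels = 3394421/25500 ≈ 133.1145490
V = pitch²·Σt = 0.65²·3394421/25500 = 56.241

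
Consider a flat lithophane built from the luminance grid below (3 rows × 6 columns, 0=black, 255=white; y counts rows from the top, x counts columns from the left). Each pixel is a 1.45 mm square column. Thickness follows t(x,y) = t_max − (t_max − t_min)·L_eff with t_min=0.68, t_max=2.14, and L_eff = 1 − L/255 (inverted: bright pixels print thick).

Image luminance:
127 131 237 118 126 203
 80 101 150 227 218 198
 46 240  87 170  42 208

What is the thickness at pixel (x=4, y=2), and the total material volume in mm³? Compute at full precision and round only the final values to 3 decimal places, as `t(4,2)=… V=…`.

span = t_max - t_min = 2.14 - 0.68 = 1.460
L(4,2) = 42, L_eff = 1 - 42/255 = 0.835294 (inverted)
t(4,2) = 2.14 - 1.460·0.835294 = 0.920
Σt over all 3·6 pixels = 117939/4250 ≈ 27.7503529
V = pitch²·Σt = 1.45²·117939/4250 = 58.345

t(4,2)=0.920 V=58.345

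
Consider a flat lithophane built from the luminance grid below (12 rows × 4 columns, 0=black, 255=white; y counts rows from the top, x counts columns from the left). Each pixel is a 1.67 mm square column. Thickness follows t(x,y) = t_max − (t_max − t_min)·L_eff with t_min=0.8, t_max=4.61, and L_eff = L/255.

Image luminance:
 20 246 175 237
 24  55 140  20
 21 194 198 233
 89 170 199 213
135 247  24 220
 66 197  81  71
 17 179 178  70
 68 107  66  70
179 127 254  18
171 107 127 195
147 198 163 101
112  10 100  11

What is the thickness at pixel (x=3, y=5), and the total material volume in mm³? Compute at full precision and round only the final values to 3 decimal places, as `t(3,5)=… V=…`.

span = t_max - t_min = 4.61 - 0.8 = 3.810
L(3,5) = 71, L_eff = 71/255 = 0.278431
t(3,5) = 4.61 - 3.810·0.278431 = 3.549
Σt over all 12·4 pixels = 111253/850 ≈ 130.8858824
V = pitch²·Σt = 1.67²·111253/850 = 365.028

t(3,5)=3.549 V=365.028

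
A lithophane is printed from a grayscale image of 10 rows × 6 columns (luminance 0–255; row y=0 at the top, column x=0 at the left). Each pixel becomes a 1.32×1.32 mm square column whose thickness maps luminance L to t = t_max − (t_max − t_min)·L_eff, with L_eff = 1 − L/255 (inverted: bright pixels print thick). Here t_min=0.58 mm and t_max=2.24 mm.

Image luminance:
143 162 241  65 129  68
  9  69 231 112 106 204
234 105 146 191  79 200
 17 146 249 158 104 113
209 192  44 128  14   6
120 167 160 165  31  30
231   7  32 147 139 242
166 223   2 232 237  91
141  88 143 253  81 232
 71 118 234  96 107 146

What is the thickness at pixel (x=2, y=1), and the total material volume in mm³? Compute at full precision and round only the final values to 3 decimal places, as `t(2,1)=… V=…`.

span = t_max - t_min = 2.24 - 0.58 = 1.660
L(2,1) = 231, L_eff = 1 - 231/255 = 0.094118 (inverted)
t(2,1) = 2.24 - 1.660·0.094118 = 2.084
Σt over all 10·6 pixels = 554099/6375 ≈ 86.9174902
V = pitch²·Σt = 1.32²·554099/6375 = 151.445

t(2,1)=2.084 V=151.445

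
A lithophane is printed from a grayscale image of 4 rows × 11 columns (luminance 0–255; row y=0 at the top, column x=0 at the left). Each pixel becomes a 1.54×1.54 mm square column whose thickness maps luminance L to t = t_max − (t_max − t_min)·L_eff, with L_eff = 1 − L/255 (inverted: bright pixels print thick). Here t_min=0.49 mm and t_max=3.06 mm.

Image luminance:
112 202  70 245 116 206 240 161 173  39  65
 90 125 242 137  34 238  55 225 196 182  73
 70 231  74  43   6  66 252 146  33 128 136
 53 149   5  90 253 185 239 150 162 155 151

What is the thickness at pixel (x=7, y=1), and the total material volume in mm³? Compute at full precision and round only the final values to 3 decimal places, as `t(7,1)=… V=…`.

span = t_max - t_min = 3.06 - 0.49 = 2.570
L(7,1) = 225, L_eff = 1 - 225/255 = 0.117647 (inverted)
t(7,1) = 3.06 - 2.570·0.117647 = 2.758
Σt over all 4·11 pixels = 697517/8500 ≈ 82.0608235
V = pitch²·Σt = 1.54²·697517/8500 = 194.615

t(7,1)=2.758 V=194.615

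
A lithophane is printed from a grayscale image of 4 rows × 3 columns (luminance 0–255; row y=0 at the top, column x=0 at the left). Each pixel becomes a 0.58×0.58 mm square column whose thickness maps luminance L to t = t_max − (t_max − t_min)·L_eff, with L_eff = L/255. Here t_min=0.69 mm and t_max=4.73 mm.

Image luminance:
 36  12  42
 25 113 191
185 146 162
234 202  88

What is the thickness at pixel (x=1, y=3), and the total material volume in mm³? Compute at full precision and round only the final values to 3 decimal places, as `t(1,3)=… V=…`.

span = t_max - t_min = 4.73 - 0.69 = 4.040
L(1,3) = 202, L_eff = 202/255 = 0.792157
t(1,3) = 4.73 - 4.040·0.792157 = 1.530
Σt over all 4·3 pixels = 216809/6375 ≈ 34.0092549
V = pitch²·Σt = 0.58²·216809/6375 = 11.441

t(1,3)=1.530 V=11.441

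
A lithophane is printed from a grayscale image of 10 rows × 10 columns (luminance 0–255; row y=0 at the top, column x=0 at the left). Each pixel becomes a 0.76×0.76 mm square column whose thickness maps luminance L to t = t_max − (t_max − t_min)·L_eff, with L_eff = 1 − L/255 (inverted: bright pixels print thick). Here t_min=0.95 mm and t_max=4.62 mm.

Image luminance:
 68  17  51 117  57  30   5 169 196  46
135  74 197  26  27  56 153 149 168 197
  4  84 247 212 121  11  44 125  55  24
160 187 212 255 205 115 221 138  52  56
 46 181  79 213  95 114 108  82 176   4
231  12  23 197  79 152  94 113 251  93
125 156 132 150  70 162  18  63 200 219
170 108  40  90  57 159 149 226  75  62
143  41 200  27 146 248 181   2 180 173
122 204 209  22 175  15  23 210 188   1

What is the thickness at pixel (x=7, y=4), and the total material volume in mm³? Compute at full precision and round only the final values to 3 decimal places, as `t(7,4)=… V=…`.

t(7,4)=2.130 V=152.549

span = t_max - t_min = 4.62 - 0.95 = 3.670
L(7,4) = 82, L_eff = 1 - 82/255 = 0.678431 (inverted)
t(7,4) = 4.62 - 3.670·0.678431 = 2.130
Σt over all 10·10 pixels = 26939/102 ≈ 264.1078431
V = pitch²·Σt = 0.76²·26939/102 = 152.549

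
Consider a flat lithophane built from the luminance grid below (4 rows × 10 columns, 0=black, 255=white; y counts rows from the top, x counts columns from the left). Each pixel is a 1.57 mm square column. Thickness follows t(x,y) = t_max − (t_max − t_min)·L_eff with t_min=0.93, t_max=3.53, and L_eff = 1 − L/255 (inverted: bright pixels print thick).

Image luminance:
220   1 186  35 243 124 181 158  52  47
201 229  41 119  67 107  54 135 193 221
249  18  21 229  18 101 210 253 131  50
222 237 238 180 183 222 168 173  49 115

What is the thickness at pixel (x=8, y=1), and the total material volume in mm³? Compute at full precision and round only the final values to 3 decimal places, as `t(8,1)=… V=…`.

t(8,1)=2.898 V=234.471

span = t_max - t_min = 3.53 - 0.93 = 2.600
L(8,1) = 193, L_eff = 1 - 193/255 = 0.243137 (inverted)
t(8,1) = 3.53 - 2.600·0.243137 = 2.898
Σt over all 4·10 pixels = 121283/1275 ≈ 95.1239216
V = pitch²·Σt = 1.57²·121283/1275 = 234.471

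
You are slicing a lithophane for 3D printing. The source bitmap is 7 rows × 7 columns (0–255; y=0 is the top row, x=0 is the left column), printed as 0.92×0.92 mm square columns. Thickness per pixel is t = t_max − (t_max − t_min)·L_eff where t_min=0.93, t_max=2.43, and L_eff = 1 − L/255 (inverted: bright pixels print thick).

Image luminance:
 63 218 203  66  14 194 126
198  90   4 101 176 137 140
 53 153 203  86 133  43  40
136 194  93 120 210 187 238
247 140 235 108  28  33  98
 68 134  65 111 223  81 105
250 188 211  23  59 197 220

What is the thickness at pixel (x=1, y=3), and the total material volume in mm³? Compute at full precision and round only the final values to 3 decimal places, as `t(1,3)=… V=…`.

span = t_max - t_min = 2.43 - 0.93 = 1.500
L(1,3) = 194, L_eff = 1 - 194/255 = 0.239216 (inverted)
t(1,3) = 2.43 - 1.500·0.239216 = 2.071
Σt over all 7·7 pixels = 83.47
V = pitch²·Σt = 0.92²·83.47 = 70.649

t(1,3)=2.071 V=70.649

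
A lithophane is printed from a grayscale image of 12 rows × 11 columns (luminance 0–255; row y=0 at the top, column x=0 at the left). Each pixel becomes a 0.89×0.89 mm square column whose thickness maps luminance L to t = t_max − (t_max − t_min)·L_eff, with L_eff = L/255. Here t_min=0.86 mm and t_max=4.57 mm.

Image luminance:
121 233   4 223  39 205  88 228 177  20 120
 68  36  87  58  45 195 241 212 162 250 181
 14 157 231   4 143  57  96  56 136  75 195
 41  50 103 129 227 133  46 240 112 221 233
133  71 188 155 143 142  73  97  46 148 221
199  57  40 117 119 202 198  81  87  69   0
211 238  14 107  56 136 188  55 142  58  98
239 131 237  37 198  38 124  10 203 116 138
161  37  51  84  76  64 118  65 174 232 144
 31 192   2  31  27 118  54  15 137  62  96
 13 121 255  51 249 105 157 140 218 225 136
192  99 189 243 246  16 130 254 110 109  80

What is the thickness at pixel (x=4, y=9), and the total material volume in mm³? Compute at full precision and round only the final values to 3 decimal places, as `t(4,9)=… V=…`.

t(4,9)=4.177 V=289.278

span = t_max - t_min = 4.57 - 0.86 = 3.710
L(4,9) = 27, L_eff = 27/255 = 0.105882
t(4,9) = 4.57 - 3.710·0.105882 = 4.177
Σt over all 12·11 pixels = 9312689/25500 ≈ 365.2034902
V = pitch²·Σt = 0.89²·9312689/25500 = 289.278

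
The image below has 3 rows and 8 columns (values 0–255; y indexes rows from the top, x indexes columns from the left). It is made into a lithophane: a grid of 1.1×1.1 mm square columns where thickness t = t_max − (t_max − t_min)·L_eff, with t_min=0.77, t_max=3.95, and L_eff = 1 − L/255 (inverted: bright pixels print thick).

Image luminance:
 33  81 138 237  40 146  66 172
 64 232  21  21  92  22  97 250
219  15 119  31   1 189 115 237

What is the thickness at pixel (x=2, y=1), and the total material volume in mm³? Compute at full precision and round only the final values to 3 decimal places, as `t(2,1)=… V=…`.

span = t_max - t_min = 3.95 - 0.77 = 3.180
L(2,1) = 21, L_eff = 1 - 21/255 = 0.917647 (inverted)
t(2,1) = 3.95 - 3.180·0.917647 = 1.032
Σt over all 3·8 pixels = 109177/2125 ≈ 51.3774118
V = pitch²·Σt = 1.1²·109177/2125 = 62.167

t(2,1)=1.032 V=62.167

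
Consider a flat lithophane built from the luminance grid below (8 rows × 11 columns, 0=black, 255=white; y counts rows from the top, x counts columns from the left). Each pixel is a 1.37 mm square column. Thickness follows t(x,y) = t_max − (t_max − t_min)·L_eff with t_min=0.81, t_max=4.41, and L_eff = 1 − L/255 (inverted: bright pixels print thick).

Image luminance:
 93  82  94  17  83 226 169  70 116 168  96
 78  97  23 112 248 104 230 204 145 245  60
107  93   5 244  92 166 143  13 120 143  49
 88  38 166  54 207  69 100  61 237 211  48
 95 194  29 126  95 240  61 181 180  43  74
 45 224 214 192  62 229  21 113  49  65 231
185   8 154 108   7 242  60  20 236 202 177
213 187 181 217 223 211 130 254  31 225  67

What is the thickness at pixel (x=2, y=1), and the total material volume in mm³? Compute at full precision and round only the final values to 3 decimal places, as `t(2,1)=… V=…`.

span = t_max - t_min = 4.41 - 0.81 = 3.600
L(2,1) = 23, L_eff = 1 - 23/255 = 0.909804 (inverted)
t(2,1) = 4.41 - 3.600·0.909804 = 1.135
Σt over all 8·11 pixels = 98184/425 ≈ 231.0211765
V = pitch²·Σt = 1.37²·98184/425 = 433.604

t(2,1)=1.135 V=433.604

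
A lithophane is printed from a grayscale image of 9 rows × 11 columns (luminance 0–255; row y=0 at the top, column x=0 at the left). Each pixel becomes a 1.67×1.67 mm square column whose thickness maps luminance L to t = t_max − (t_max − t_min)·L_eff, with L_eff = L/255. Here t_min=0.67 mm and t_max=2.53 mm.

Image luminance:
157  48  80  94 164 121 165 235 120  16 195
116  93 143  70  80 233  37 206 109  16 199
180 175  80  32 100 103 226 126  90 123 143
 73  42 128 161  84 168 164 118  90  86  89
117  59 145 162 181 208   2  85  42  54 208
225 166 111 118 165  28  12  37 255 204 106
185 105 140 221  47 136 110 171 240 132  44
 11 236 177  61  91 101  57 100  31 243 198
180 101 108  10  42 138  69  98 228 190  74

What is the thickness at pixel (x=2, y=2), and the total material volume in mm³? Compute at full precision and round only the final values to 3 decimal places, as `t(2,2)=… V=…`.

t(2,2)=1.946 V=453.550

span = t_max - t_min = 2.53 - 0.67 = 1.860
L(2,2) = 80, L_eff = 80/255 = 0.313725
t(2,2) = 2.53 - 1.860·0.313725 = 1.946
Σt over all 9·11 pixels = 1382329/8500 ≈ 162.6269412
V = pitch²·Σt = 1.67²·1382329/8500 = 453.550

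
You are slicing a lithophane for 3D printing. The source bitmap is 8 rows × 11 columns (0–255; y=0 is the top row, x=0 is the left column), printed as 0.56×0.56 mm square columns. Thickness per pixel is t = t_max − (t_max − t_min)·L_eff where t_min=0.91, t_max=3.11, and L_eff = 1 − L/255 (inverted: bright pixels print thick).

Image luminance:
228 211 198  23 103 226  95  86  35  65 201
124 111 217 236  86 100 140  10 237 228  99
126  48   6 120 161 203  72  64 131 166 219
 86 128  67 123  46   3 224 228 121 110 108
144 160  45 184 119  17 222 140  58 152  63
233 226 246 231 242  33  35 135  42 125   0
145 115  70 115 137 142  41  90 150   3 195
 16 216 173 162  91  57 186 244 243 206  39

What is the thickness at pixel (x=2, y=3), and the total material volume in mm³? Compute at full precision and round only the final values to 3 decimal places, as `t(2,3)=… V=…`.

t(2,3)=1.488 V=55.705

span = t_max - t_min = 3.11 - 0.91 = 2.200
L(2,3) = 67, L_eff = 1 - 67/255 = 0.737255 (inverted)
t(2,3) = 3.11 - 2.200·0.737255 = 1.488
Σt over all 8·11 pixels = 75493/425 ≈ 177.6305882
V = pitch²·Σt = 0.56²·75493/425 = 55.705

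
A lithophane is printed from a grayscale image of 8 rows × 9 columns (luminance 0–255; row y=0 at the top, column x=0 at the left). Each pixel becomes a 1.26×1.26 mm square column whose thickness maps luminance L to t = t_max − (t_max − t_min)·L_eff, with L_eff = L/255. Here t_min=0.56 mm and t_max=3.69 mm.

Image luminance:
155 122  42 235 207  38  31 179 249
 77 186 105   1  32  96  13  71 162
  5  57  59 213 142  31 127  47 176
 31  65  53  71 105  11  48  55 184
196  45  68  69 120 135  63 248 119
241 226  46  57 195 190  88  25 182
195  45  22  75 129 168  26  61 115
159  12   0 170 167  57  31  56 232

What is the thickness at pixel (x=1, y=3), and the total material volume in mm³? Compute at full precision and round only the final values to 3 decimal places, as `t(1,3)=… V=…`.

span = t_max - t_min = 3.69 - 0.56 = 3.130
L(1,3) = 65, L_eff = 65/255 = 0.254902
t(1,3) = 3.69 - 3.130·0.254902 = 2.892
Σt over all 8·9 pixels = 130087/750 ≈ 173.4493333
V = pitch²·Σt = 1.26²·130087/750 = 275.368

t(1,3)=2.892 V=275.368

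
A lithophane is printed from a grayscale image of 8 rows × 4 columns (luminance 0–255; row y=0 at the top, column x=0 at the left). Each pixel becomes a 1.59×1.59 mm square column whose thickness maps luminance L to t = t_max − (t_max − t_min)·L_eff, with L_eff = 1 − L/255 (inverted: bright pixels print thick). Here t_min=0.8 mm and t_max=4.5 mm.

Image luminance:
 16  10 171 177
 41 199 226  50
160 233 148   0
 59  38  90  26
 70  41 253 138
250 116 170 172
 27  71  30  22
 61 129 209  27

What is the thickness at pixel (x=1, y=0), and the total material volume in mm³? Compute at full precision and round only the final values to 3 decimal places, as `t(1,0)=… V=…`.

span = t_max - t_min = 4.5 - 0.8 = 3.700
L(1,0) = 10, L_eff = 1 - 10/255 = 0.960784 (inverted)
t(1,0) = 4.5 - 3.700·0.960784 = 0.945
Σt over all 8·4 pixels = 19219/255 ≈ 75.3686275
V = pitch²·Σt = 1.59²·19219/255 = 190.539

t(1,0)=0.945 V=190.539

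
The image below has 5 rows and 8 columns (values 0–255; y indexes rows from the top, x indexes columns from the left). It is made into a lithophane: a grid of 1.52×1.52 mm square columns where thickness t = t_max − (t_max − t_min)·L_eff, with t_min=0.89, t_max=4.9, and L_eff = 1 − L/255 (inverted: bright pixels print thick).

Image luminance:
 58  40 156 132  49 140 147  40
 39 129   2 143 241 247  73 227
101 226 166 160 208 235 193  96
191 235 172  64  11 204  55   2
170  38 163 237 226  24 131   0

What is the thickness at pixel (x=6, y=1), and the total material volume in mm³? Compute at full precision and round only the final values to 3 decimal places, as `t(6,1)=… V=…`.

t(6,1)=2.038 V=270.124

span = t_max - t_min = 4.9 - 0.89 = 4.010
L(6,1) = 73, L_eff = 1 - 73/255 = 0.713725 (inverted)
t(6,1) = 4.9 - 4.010·0.713725 = 2.038
Σt over all 5·8 pixels = 2981371/25500 ≈ 116.9165098
V = pitch²·Σt = 1.52²·2981371/25500 = 270.124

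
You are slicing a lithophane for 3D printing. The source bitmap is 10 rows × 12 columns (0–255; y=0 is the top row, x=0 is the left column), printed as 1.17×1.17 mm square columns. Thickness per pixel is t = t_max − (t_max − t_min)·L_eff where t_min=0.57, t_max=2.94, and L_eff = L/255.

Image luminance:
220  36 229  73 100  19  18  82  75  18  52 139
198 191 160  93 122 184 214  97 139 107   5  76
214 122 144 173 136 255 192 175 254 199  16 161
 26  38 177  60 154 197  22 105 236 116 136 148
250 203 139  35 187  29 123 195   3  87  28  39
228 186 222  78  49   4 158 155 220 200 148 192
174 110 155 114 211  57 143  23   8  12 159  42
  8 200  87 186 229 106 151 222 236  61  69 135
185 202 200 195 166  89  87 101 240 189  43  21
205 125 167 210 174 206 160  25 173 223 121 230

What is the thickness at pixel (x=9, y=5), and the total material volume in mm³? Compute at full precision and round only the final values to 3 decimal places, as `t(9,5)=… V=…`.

span = t_max - t_min = 2.94 - 0.57 = 2.370
L(9,5) = 200, L_eff = 200/255 = 0.784314
t(9,5) = 2.94 - 2.370·0.784314 = 1.081
Σt over all 10·12 pixels = 435754/2125 ≈ 205.0607059
V = pitch²·Σt = 1.17²·435754/2125 = 280.708

t(9,5)=1.081 V=280.708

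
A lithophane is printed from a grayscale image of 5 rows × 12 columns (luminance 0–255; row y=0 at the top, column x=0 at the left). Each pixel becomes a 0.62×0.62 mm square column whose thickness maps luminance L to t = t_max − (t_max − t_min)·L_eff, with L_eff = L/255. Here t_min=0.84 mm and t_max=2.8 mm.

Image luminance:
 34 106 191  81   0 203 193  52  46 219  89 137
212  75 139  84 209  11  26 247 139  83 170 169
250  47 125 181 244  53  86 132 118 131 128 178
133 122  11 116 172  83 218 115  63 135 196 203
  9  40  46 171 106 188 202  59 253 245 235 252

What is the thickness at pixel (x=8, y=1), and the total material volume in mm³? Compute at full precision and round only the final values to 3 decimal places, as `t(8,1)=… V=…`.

t(8,1)=1.732 V=41.058

span = t_max - t_min = 2.8 - 0.84 = 1.960
L(8,1) = 139, L_eff = 139/255 = 0.545098
t(8,1) = 2.8 - 1.960·0.545098 = 1.732
Σt over all 5·12 pixels = 680911/6375 ≈ 106.8095686
V = pitch²·Σt = 0.62²·680911/6375 = 41.058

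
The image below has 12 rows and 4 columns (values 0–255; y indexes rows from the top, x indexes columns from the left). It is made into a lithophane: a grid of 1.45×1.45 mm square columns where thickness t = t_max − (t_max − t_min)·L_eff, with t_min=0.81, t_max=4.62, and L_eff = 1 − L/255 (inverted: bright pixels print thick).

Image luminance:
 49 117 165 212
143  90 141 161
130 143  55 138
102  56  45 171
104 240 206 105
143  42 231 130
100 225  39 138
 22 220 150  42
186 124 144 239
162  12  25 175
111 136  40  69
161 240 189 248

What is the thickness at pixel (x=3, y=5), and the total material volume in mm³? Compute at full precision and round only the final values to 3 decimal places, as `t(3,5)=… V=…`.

span = t_max - t_min = 4.62 - 0.81 = 3.810
L(3,5) = 130, L_eff = 1 - 130/255 = 0.490196 (inverted)
t(3,5) = 4.62 - 3.810·0.490196 = 2.752
Σt over all 12·4 pixels = 283153/2125 ≈ 133.2484706
V = pitch²·Σt = 1.45²·283153/2125 = 280.155

t(3,5)=2.752 V=280.155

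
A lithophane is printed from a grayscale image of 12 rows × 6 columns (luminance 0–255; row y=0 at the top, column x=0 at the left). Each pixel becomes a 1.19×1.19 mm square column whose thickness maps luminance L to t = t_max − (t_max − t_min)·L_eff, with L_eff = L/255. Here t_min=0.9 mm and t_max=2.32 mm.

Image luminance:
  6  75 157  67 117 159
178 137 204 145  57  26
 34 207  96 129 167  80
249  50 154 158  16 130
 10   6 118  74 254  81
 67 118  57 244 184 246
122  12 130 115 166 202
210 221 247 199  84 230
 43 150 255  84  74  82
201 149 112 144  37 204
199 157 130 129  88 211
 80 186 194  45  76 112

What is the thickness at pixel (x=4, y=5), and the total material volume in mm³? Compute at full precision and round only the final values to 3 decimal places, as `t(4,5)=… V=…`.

t(4,5)=1.295 V=162.916

span = t_max - t_min = 2.32 - 0.9 = 1.420
L(4,5) = 184, L_eff = 184/255 = 0.721569
t(4,5) = 2.32 - 1.420·0.721569 = 1.295
Σt over all 12·6 pixels = 1466833/12750 ≈ 115.0457255
V = pitch²·Σt = 1.19²·1466833/12750 = 162.916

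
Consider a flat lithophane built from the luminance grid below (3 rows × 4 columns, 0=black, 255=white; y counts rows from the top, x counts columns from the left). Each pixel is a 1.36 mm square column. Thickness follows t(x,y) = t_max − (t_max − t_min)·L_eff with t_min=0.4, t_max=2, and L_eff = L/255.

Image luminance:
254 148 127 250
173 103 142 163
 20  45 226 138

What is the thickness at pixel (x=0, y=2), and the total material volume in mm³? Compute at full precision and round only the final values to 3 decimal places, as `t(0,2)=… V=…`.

t(0,2)=1.875 V=23.628

span = t_max - t_min = 2 - 0.4 = 1.600
L(0,2) = 20, L_eff = 20/255 = 0.078431
t(0,2) = 2 - 1.600·0.078431 = 1.875
Σt over all 3·4 pixels = 16288/1275 ≈ 12.7749020
V = pitch²·Σt = 1.36²·16288/1275 = 23.628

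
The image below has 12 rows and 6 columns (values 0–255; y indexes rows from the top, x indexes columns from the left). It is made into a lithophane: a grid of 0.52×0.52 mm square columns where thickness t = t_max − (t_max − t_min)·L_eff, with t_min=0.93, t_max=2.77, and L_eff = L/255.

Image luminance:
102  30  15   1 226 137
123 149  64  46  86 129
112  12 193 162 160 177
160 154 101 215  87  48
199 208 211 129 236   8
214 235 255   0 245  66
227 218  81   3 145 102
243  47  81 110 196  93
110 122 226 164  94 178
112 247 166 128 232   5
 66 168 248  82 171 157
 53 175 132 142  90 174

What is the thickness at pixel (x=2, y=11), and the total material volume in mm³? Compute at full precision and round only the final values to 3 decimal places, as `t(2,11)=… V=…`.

span = t_max - t_min = 2.77 - 0.93 = 1.840
L(2,11) = 132, L_eff = 132/255 = 0.517647
t(2,11) = 2.77 - 1.840·0.517647 = 1.818
Σt over all 12·6 pixels = 826012/6375 ≈ 129.5705098
V = pitch²·Σt = 0.52²·826012/6375 = 35.036

t(2,11)=1.818 V=35.036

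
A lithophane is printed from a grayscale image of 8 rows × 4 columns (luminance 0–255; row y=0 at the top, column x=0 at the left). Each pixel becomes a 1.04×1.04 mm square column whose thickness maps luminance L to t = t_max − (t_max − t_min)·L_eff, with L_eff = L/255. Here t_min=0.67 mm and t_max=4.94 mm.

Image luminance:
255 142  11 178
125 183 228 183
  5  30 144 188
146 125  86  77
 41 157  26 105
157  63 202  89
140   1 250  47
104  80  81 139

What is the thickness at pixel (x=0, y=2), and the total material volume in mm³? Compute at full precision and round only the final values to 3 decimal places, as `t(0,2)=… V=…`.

t(0,2)=4.856 V=102.373

span = t_max - t_min = 4.94 - 0.67 = 4.270
L(0,2) = 5, L_eff = 5/255 = 0.019608
t(0,2) = 4.94 - 4.270·0.019608 = 4.856
Σt over all 8·4 pixels = 603391/6375 ≈ 94.6495686
V = pitch²·Σt = 1.04²·603391/6375 = 102.373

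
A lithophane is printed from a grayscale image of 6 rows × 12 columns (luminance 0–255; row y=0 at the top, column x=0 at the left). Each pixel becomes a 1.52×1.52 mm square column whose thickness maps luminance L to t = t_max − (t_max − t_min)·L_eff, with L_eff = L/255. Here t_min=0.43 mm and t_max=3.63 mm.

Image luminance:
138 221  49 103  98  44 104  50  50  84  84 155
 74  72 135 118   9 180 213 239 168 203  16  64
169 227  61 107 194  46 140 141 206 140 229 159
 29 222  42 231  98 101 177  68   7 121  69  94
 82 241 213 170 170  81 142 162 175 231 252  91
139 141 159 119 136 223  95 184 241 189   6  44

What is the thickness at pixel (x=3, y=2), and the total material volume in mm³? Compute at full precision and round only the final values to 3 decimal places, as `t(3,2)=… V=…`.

span = t_max - t_min = 3.63 - 0.43 = 3.200
L(3,2) = 107, L_eff = 107/255 = 0.419608
t(3,2) = 3.63 - 3.200·0.419608 = 2.287
Σt over all 6·12 pixels = 142.96
V = pitch²·Σt = 1.52²·142.96 = 330.295

t(3,2)=2.287 V=330.295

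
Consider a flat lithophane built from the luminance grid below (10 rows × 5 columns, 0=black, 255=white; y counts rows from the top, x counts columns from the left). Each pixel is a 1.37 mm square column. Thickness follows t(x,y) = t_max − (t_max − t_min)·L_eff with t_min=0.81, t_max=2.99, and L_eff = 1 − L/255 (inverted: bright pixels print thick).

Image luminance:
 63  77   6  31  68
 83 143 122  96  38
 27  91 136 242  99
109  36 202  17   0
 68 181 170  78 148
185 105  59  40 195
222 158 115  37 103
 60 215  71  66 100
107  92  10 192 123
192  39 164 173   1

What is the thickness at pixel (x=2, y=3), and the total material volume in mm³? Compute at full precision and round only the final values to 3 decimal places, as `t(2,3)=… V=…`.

t(2,3)=2.537 V=158.730

span = t_max - t_min = 2.99 - 0.81 = 2.180
L(2,3) = 202, L_eff = 1 - 202/255 = 0.207843 (inverted)
t(2,3) = 2.99 - 2.180·0.207843 = 2.537
Σt over all 10·5 pixels = 107827/1275 ≈ 84.5701961
V = pitch²·Σt = 1.37²·107827/1275 = 158.730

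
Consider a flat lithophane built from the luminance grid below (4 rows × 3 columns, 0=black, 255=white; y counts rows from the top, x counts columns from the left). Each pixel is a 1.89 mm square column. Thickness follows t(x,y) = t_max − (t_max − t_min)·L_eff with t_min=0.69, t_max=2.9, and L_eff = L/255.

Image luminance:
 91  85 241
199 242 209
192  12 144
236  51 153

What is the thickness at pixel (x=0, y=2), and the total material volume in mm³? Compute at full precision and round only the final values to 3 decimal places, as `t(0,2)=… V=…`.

t(0,2)=1.236 V=66.882

span = t_max - t_min = 2.9 - 0.69 = 2.210
L(0,2) = 192, L_eff = 192/255 = 0.752941
t(0,2) = 2.9 - 2.210·0.752941 = 1.236
Σt over all 4·3 pixels = 5617/300 ≈ 18.7233333
V = pitch²·Σt = 1.89²·5617/300 = 66.882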